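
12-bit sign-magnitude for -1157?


Sign bit: 1 (negative)
Magnitude: 1157 = 10010000101
= 110010000101


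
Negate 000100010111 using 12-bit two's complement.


Original: 000100010111
Step 1 - Invert all bits: 111011101000
Step 2 - Add 1: 111011101000 + 1
= 111011101001 (represents -279)


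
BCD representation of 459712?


Each digit → 4-bit binary:
  4 → 0100
  5 → 0101
  9 → 1001
  7 → 0111
  1 → 0001
  2 → 0010
= 0100 0101 1001 0111 0001 0010


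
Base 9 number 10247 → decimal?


Positional values (base 9):
  7 × 9^0 = 7 × 1 = 7
  4 × 9^1 = 4 × 9 = 36
  2 × 9^2 = 2 × 81 = 162
  0 × 9^3 = 0 × 729 = 0
  1 × 9^4 = 1 × 6561 = 6561
Sum = 7 + 36 + 162 + 0 + 6561
= 6766


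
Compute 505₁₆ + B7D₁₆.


Align and add column by column (LSB to MSB, each column mod 16 with carry):
  0505
+ 0B7D
  ----
  col 0: 5(5) + D(13) + 0 (carry in) = 18 → 2(2), carry out 1
  col 1: 0(0) + 7(7) + 1 (carry in) = 8 → 8(8), carry out 0
  col 2: 5(5) + B(11) + 0 (carry in) = 16 → 0(0), carry out 1
  col 3: 0(0) + 0(0) + 1 (carry in) = 1 → 1(1), carry out 0
Reading digits MSB→LSB: 1082
Strip leading zeros: 1082
= 0x1082


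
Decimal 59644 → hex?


Divide by 16 repeatedly:
59644 ÷ 16 = 3727 remainder 12 (C)
3727 ÷ 16 = 232 remainder 15 (F)
232 ÷ 16 = 14 remainder 8 (8)
14 ÷ 16 = 0 remainder 14 (E)
Reading remainders bottom-up:
= 0xE8FC


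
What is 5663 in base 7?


Divide by 7 repeatedly:
5663 ÷ 7 = 809 remainder 0
809 ÷ 7 = 115 remainder 4
115 ÷ 7 = 16 remainder 3
16 ÷ 7 = 2 remainder 2
2 ÷ 7 = 0 remainder 2
Reading remainders bottom-up:
= 22340


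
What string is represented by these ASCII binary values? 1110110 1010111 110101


Codes (binary): 1110110 1010111 110101
Per-code ASCII lookup:
  1110110 = 118  (range 97-122: lowercase, 118 - 97 = 21) → 'v'
  1010111 = 87  (range 65-90: uppercase, 87 - 65 = 22) → 'W'
  110101 = 53  (range 48-57: digits, 53 - 48 = 5) → '5'
= 'vW5'


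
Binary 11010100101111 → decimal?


Positional values:
Bit 0: 1 × 2^0 = 1
Bit 1: 1 × 2^1 = 2
Bit 2: 1 × 2^2 = 4
Bit 3: 1 × 2^3 = 8
Bit 5: 1 × 2^5 = 32
Bit 8: 1 × 2^8 = 256
Bit 10: 1 × 2^10 = 1024
Bit 12: 1 × 2^12 = 4096
Bit 13: 1 × 2^13 = 8192
Sum = 1 + 2 + 4 + 8 + 32 + 256 + 1024 + 4096 + 8192
= 13615


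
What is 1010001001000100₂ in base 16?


Group into 4-bit nibbles: 1010001001000100
  1010 = A
  0010 = 2
  0100 = 4
  0100 = 4
= 0xA244


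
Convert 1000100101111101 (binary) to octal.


Group into 3-bit groups: 001000100101111101
  001 = 1
  000 = 0
  100 = 4
  101 = 5
  111 = 7
  101 = 5
= 0o104575


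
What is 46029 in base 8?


Divide by 8 repeatedly:
46029 ÷ 8 = 5753 remainder 5
5753 ÷ 8 = 719 remainder 1
719 ÷ 8 = 89 remainder 7
89 ÷ 8 = 11 remainder 1
11 ÷ 8 = 1 remainder 3
1 ÷ 8 = 0 remainder 1
Reading remainders bottom-up:
= 0o131715


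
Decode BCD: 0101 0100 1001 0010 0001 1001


Each 4-bit group → digit:
  0101 → 5
  0100 → 4
  1001 → 9
  0010 → 2
  0001 → 1
  1001 → 9
= 549219


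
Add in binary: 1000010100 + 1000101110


Align and add column by column (LSB to MSB, carry propagating):
  01000010100
+ 01000101110
  -----------
  col 0: 0 + 0 + 0 (carry in) = 0 → bit 0, carry out 0
  col 1: 0 + 1 + 0 (carry in) = 1 → bit 1, carry out 0
  col 2: 1 + 1 + 0 (carry in) = 2 → bit 0, carry out 1
  col 3: 0 + 1 + 1 (carry in) = 2 → bit 0, carry out 1
  col 4: 1 + 0 + 1 (carry in) = 2 → bit 0, carry out 1
  col 5: 0 + 1 + 1 (carry in) = 2 → bit 0, carry out 1
  col 6: 0 + 0 + 1 (carry in) = 1 → bit 1, carry out 0
  col 7: 0 + 0 + 0 (carry in) = 0 → bit 0, carry out 0
  col 8: 0 + 0 + 0 (carry in) = 0 → bit 0, carry out 0
  col 9: 1 + 1 + 0 (carry in) = 2 → bit 0, carry out 1
  col 10: 0 + 0 + 1 (carry in) = 1 → bit 1, carry out 0
Reading bits MSB→LSB: 10001000010
Strip leading zeros: 10001000010
= 10001000010


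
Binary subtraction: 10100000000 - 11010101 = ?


Align and subtract column by column (LSB to MSB, borrowing when needed):
  10100000000
- 00011010101
  -----------
  col 0: (0 - 0 borrow-in) - 1 → borrow from next column: (0+2) - 1 = 1, borrow out 1
  col 1: (0 - 1 borrow-in) - 0 → borrow from next column: (-1+2) - 0 = 1, borrow out 1
  col 2: (0 - 1 borrow-in) - 1 → borrow from next column: (-1+2) - 1 = 0, borrow out 1
  col 3: (0 - 1 borrow-in) - 0 → borrow from next column: (-1+2) - 0 = 1, borrow out 1
  col 4: (0 - 1 borrow-in) - 1 → borrow from next column: (-1+2) - 1 = 0, borrow out 1
  col 5: (0 - 1 borrow-in) - 0 → borrow from next column: (-1+2) - 0 = 1, borrow out 1
  col 6: (0 - 1 borrow-in) - 1 → borrow from next column: (-1+2) - 1 = 0, borrow out 1
  col 7: (0 - 1 borrow-in) - 1 → borrow from next column: (-1+2) - 1 = 0, borrow out 1
  col 8: (1 - 1 borrow-in) - 0 → 0 - 0 = 0, borrow out 0
  col 9: (0 - 0 borrow-in) - 0 → 0 - 0 = 0, borrow out 0
  col 10: (1 - 0 borrow-in) - 0 → 1 - 0 = 1, borrow out 0
Reading bits MSB→LSB: 10000101011
Strip leading zeros: 10000101011
= 10000101011


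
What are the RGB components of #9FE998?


Hex: #9FE998
R = 9F₁₆ = 159
G = E9₁₆ = 233
B = 98₁₆ = 152
= RGB(159, 233, 152)


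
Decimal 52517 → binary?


Divide by 2 repeatedly:
52517 ÷ 2 = 26258 remainder 1
26258 ÷ 2 = 13129 remainder 0
13129 ÷ 2 = 6564 remainder 1
6564 ÷ 2 = 3282 remainder 0
3282 ÷ 2 = 1641 remainder 0
1641 ÷ 2 = 820 remainder 1
820 ÷ 2 = 410 remainder 0
410 ÷ 2 = 205 remainder 0
205 ÷ 2 = 102 remainder 1
102 ÷ 2 = 51 remainder 0
51 ÷ 2 = 25 remainder 1
25 ÷ 2 = 12 remainder 1
12 ÷ 2 = 6 remainder 0
6 ÷ 2 = 3 remainder 0
3 ÷ 2 = 1 remainder 1
1 ÷ 2 = 0 remainder 1
Reading remainders bottom-up:
= 1100110100100101


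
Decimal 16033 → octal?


Divide by 8 repeatedly:
16033 ÷ 8 = 2004 remainder 1
2004 ÷ 8 = 250 remainder 4
250 ÷ 8 = 31 remainder 2
31 ÷ 8 = 3 remainder 7
3 ÷ 8 = 0 remainder 3
Reading remainders bottom-up:
= 0o37241


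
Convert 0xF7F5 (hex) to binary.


Each hex digit → 4 binary bits:
  F = 1111
  7 = 0111
  F = 1111
  5 = 0101
Concatenate: 1111 0111 1111 0101
= 1111011111110101


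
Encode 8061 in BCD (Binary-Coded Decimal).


Each digit → 4-bit binary:
  8 → 1000
  0 → 0000
  6 → 0110
  1 → 0001
= 1000 0000 0110 0001


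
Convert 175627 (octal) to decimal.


Positional values:
Position 0: 7 × 8^0 = 7
Position 1: 2 × 8^1 = 16
Position 2: 6 × 8^2 = 384
Position 3: 5 × 8^3 = 2560
Position 4: 7 × 8^4 = 28672
Position 5: 1 × 8^5 = 32768
Sum = 7 + 16 + 384 + 2560 + 28672 + 32768
= 64407


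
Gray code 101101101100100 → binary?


Gray code: 101101101100100
MSB stays the same: 1
Each subsequent bit = prev_binary XOR current_gray:
  B[1] = 1 XOR 0 = 1
  B[2] = 1 XOR 1 = 0
  B[3] = 0 XOR 1 = 1
  B[4] = 1 XOR 0 = 1
  B[5] = 1 XOR 1 = 0
  B[6] = 0 XOR 1 = 1
  B[7] = 1 XOR 0 = 1
  B[8] = 1 XOR 1 = 0
  B[9] = 0 XOR 1 = 1
  B[10] = 1 XOR 0 = 1
  B[11] = 1 XOR 0 = 1
  B[12] = 1 XOR 1 = 0
  B[13] = 0 XOR 0 = 0
  B[14] = 0 XOR 0 = 0
= 110110110111000 (28088 decimal)


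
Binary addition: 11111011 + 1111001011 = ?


Align and add column by column (LSB to MSB, carry propagating):
  00011111011
+ 01111001011
  -----------
  col 0: 1 + 1 + 0 (carry in) = 2 → bit 0, carry out 1
  col 1: 1 + 1 + 1 (carry in) = 3 → bit 1, carry out 1
  col 2: 0 + 0 + 1 (carry in) = 1 → bit 1, carry out 0
  col 3: 1 + 1 + 0 (carry in) = 2 → bit 0, carry out 1
  col 4: 1 + 0 + 1 (carry in) = 2 → bit 0, carry out 1
  col 5: 1 + 0 + 1 (carry in) = 2 → bit 0, carry out 1
  col 6: 1 + 1 + 1 (carry in) = 3 → bit 1, carry out 1
  col 7: 1 + 1 + 1 (carry in) = 3 → bit 1, carry out 1
  col 8: 0 + 1 + 1 (carry in) = 2 → bit 0, carry out 1
  col 9: 0 + 1 + 1 (carry in) = 2 → bit 0, carry out 1
  col 10: 0 + 0 + 1 (carry in) = 1 → bit 1, carry out 0
Reading bits MSB→LSB: 10011000110
Strip leading zeros: 10011000110
= 10011000110


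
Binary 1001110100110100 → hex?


Group into 4-bit nibbles: 1001110100110100
  1001 = 9
  1101 = D
  0011 = 3
  0100 = 4
= 0x9D34


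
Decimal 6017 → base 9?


Divide by 9 repeatedly:
6017 ÷ 9 = 668 remainder 5
668 ÷ 9 = 74 remainder 2
74 ÷ 9 = 8 remainder 2
8 ÷ 9 = 0 remainder 8
Reading remainders bottom-up:
= 8225


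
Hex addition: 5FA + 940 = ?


Align and add column by column (LSB to MSB, each column mod 16 with carry):
  05FA
+ 0940
  ----
  col 0: A(10) + 0(0) + 0 (carry in) = 10 → A(10), carry out 0
  col 1: F(15) + 4(4) + 0 (carry in) = 19 → 3(3), carry out 1
  col 2: 5(5) + 9(9) + 1 (carry in) = 15 → F(15), carry out 0
  col 3: 0(0) + 0(0) + 0 (carry in) = 0 → 0(0), carry out 0
Reading digits MSB→LSB: 0F3A
Strip leading zeros: F3A
= 0xF3A


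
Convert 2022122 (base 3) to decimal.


Positional values (base 3):
  2 × 3^0 = 2 × 1 = 2
  2 × 3^1 = 2 × 3 = 6
  1 × 3^2 = 1 × 9 = 9
  2 × 3^3 = 2 × 27 = 54
  2 × 3^4 = 2 × 81 = 162
  0 × 3^5 = 0 × 243 = 0
  2 × 3^6 = 2 × 729 = 1458
Sum = 2 + 6 + 9 + 54 + 162 + 0 + 1458
= 1691


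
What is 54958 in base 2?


Divide by 2 repeatedly:
54958 ÷ 2 = 27479 remainder 0
27479 ÷ 2 = 13739 remainder 1
13739 ÷ 2 = 6869 remainder 1
6869 ÷ 2 = 3434 remainder 1
3434 ÷ 2 = 1717 remainder 0
1717 ÷ 2 = 858 remainder 1
858 ÷ 2 = 429 remainder 0
429 ÷ 2 = 214 remainder 1
214 ÷ 2 = 107 remainder 0
107 ÷ 2 = 53 remainder 1
53 ÷ 2 = 26 remainder 1
26 ÷ 2 = 13 remainder 0
13 ÷ 2 = 6 remainder 1
6 ÷ 2 = 3 remainder 0
3 ÷ 2 = 1 remainder 1
1 ÷ 2 = 0 remainder 1
Reading remainders bottom-up:
= 1101011010101110


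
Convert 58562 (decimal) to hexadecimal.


Divide by 16 repeatedly:
58562 ÷ 16 = 3660 remainder 2 (2)
3660 ÷ 16 = 228 remainder 12 (C)
228 ÷ 16 = 14 remainder 4 (4)
14 ÷ 16 = 0 remainder 14 (E)
Reading remainders bottom-up:
= 0xE4C2


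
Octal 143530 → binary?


Each octal digit → 3 binary bits:
  1 = 001
  4 = 100
  3 = 011
  5 = 101
  3 = 011
  0 = 000
Concatenate: 001 100 011 101 011 000
= 001100011101011000


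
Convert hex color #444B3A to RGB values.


Hex: #444B3A
R = 44₁₆ = 68
G = 4B₁₆ = 75
B = 3A₁₆ = 58
= RGB(68, 75, 58)


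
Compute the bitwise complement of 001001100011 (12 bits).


Original: 001001100011
Invert all bits:
  bit 0: 0 → 1
  bit 1: 0 → 1
  bit 2: 1 → 0
  bit 3: 0 → 1
  bit 4: 0 → 1
  bit 5: 1 → 0
  bit 6: 1 → 0
  bit 7: 0 → 1
  bit 8: 0 → 1
  bit 9: 0 → 1
  bit 10: 1 → 0
  bit 11: 1 → 0
= 110110011100


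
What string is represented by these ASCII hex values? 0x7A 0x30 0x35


Codes (hex): 0x7A 0x30 0x35
Per-code ASCII lookup:
  0x7A = 122  (range 97-122: lowercase, 122 - 97 = 25) → 'z'
  0x30 = 48  (range 48-57: digits, 48 - 48 = 0) → '0'
  0x35 = 53  (range 48-57: digits, 53 - 48 = 5) → '5'
= 'z05'


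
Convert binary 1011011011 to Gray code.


Binary: 1011011011
Gray code: G = B XOR (B >> 1)
B >> 1 = 0101101101
1011011011 XOR 0101101101:
  1 XOR 0 = 1
  0 XOR 1 = 1
  1 XOR 0 = 1
  1 XOR 1 = 0
  0 XOR 1 = 1
  1 XOR 0 = 1
  1 XOR 1 = 0
  0 XOR 1 = 1
  1 XOR 0 = 1
  1 XOR 1 = 0
= 1110110110


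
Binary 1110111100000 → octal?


Group into 3-bit groups: 001110111100000
  001 = 1
  110 = 6
  111 = 7
  100 = 4
  000 = 0
= 0o16740


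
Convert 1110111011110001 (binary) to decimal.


Positional values:
Bit 0: 1 × 2^0 = 1
Bit 4: 1 × 2^4 = 16
Bit 5: 1 × 2^5 = 32
Bit 6: 1 × 2^6 = 64
Bit 7: 1 × 2^7 = 128
Bit 9: 1 × 2^9 = 512
Bit 10: 1 × 2^10 = 1024
Bit 11: 1 × 2^11 = 2048
Bit 13: 1 × 2^13 = 8192
Bit 14: 1 × 2^14 = 16384
Bit 15: 1 × 2^15 = 32768
Sum = 1 + 16 + 32 + 64 + 128 + 512 + 1024 + 2048 + 8192 + 16384 + 32768
= 61169


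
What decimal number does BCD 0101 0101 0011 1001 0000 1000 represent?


Each 4-bit group → digit:
  0101 → 5
  0101 → 5
  0011 → 3
  1001 → 9
  0000 → 0
  1000 → 8
= 553908


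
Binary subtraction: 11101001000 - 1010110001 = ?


Align and subtract column by column (LSB to MSB, borrowing when needed):
  11101001000
- 01010110001
  -----------
  col 0: (0 - 0 borrow-in) - 1 → borrow from next column: (0+2) - 1 = 1, borrow out 1
  col 1: (0 - 1 borrow-in) - 0 → borrow from next column: (-1+2) - 0 = 1, borrow out 1
  col 2: (0 - 1 borrow-in) - 0 → borrow from next column: (-1+2) - 0 = 1, borrow out 1
  col 3: (1 - 1 borrow-in) - 0 → 0 - 0 = 0, borrow out 0
  col 4: (0 - 0 borrow-in) - 1 → borrow from next column: (0+2) - 1 = 1, borrow out 1
  col 5: (0 - 1 borrow-in) - 1 → borrow from next column: (-1+2) - 1 = 0, borrow out 1
  col 6: (1 - 1 borrow-in) - 0 → 0 - 0 = 0, borrow out 0
  col 7: (0 - 0 borrow-in) - 1 → borrow from next column: (0+2) - 1 = 1, borrow out 1
  col 8: (1 - 1 borrow-in) - 0 → 0 - 0 = 0, borrow out 0
  col 9: (1 - 0 borrow-in) - 1 → 1 - 1 = 0, borrow out 0
  col 10: (1 - 0 borrow-in) - 0 → 1 - 0 = 1, borrow out 0
Reading bits MSB→LSB: 10010010111
Strip leading zeros: 10010010111
= 10010010111


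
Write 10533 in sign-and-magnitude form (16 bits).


Sign bit: 0 (positive)
Magnitude: 10533 = 010100100100101
= 0010100100100101


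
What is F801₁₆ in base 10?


Positional values:
Position 0: 1 × 16^0 = 1 × 1 = 1
Position 1: 0 × 16^1 = 0 × 16 = 0
Position 2: 8 × 16^2 = 8 × 256 = 2048
Position 3: F × 16^3 = 15 × 4096 = 61440
Sum = 1 + 0 + 2048 + 61440
= 63489


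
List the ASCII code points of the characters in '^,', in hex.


String: '^,'  (2 characters)
Per-character ASCII lookup:
  '^': special character: '^' = 94 → 0x5E
  ',': special character: ',' = 44 → 0x2C
= 0x5E 0x2C


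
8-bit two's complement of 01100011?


Original: 01100011
Step 1 - Invert all bits: 10011100
Step 2 - Add 1: 10011100 + 1
= 10011101 (represents -99)


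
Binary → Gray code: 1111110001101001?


Binary: 1111110001101001
Gray code: G = B XOR (B >> 1)
B >> 1 = 0111111000110100
1111110001101001 XOR 0111111000110100:
  1 XOR 0 = 1
  1 XOR 1 = 0
  1 XOR 1 = 0
  1 XOR 1 = 0
  1 XOR 1 = 0
  1 XOR 1 = 0
  0 XOR 1 = 1
  0 XOR 0 = 0
  0 XOR 0 = 0
  1 XOR 0 = 1
  1 XOR 1 = 0
  0 XOR 1 = 1
  1 XOR 0 = 1
  0 XOR 1 = 1
  0 XOR 0 = 0
  1 XOR 0 = 1
= 1000001001011101


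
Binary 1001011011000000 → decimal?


Positional values:
Bit 6: 1 × 2^6 = 64
Bit 7: 1 × 2^7 = 128
Bit 9: 1 × 2^9 = 512
Bit 10: 1 × 2^10 = 1024
Bit 12: 1 × 2^12 = 4096
Bit 15: 1 × 2^15 = 32768
Sum = 64 + 128 + 512 + 1024 + 4096 + 32768
= 38592


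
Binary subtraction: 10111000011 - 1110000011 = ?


Align and subtract column by column (LSB to MSB, borrowing when needed):
  10111000011
- 01110000011
  -----------
  col 0: (1 - 0 borrow-in) - 1 → 1 - 1 = 0, borrow out 0
  col 1: (1 - 0 borrow-in) - 1 → 1 - 1 = 0, borrow out 0
  col 2: (0 - 0 borrow-in) - 0 → 0 - 0 = 0, borrow out 0
  col 3: (0 - 0 borrow-in) - 0 → 0 - 0 = 0, borrow out 0
  col 4: (0 - 0 borrow-in) - 0 → 0 - 0 = 0, borrow out 0
  col 5: (0 - 0 borrow-in) - 0 → 0 - 0 = 0, borrow out 0
  col 6: (1 - 0 borrow-in) - 0 → 1 - 0 = 1, borrow out 0
  col 7: (1 - 0 borrow-in) - 1 → 1 - 1 = 0, borrow out 0
  col 8: (1 - 0 borrow-in) - 1 → 1 - 1 = 0, borrow out 0
  col 9: (0 - 0 borrow-in) - 1 → borrow from next column: (0+2) - 1 = 1, borrow out 1
  col 10: (1 - 1 borrow-in) - 0 → 0 - 0 = 0, borrow out 0
Reading bits MSB→LSB: 01001000000
Strip leading zeros: 1001000000
= 1001000000


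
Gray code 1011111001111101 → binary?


Gray code: 1011111001111101
MSB stays the same: 1
Each subsequent bit = prev_binary XOR current_gray:
  B[1] = 1 XOR 0 = 1
  B[2] = 1 XOR 1 = 0
  B[3] = 0 XOR 1 = 1
  B[4] = 1 XOR 1 = 0
  B[5] = 0 XOR 1 = 1
  B[6] = 1 XOR 1 = 0
  B[7] = 0 XOR 0 = 0
  B[8] = 0 XOR 0 = 0
  B[9] = 0 XOR 1 = 1
  B[10] = 1 XOR 1 = 0
  B[11] = 0 XOR 1 = 1
  B[12] = 1 XOR 1 = 0
  B[13] = 0 XOR 1 = 1
  B[14] = 1 XOR 0 = 1
  B[15] = 1 XOR 1 = 0
= 1101010001010110 (54358 decimal)


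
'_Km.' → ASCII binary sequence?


String: '_Km.'  (4 characters)
Per-character ASCII lookup:
  '_': special character: '_' = 95 → 1011111
  'K': uppercase starts at 65: 'K' = 65 + 10 = 75 → 1001011
  'm': lowercase starts at 97: 'm' = 97 + 12 = 109 → 1101101
  '.': special character: '.' = 46 → 101110
= 1011111 1001011 1101101 101110


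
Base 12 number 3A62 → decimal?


Positional values (base 12):
  2 × 12^0 = 2 × 1 = 2
  6 × 12^1 = 6 × 12 = 72
  A × 12^2 = 10 × 144 = 1440
  3 × 12^3 = 3 × 1728 = 5184
Sum = 2 + 72 + 1440 + 5184
= 6698


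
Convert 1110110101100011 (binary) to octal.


Group into 3-bit groups: 001110110101100011
  001 = 1
  110 = 6
  110 = 6
  101 = 5
  100 = 4
  011 = 3
= 0o166543


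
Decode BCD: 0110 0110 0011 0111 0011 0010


Each 4-bit group → digit:
  0110 → 6
  0110 → 6
  0011 → 3
  0111 → 7
  0011 → 3
  0010 → 2
= 663732


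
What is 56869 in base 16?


Divide by 16 repeatedly:
56869 ÷ 16 = 3554 remainder 5 (5)
3554 ÷ 16 = 222 remainder 2 (2)
222 ÷ 16 = 13 remainder 14 (E)
13 ÷ 16 = 0 remainder 13 (D)
Reading remainders bottom-up:
= 0xDE25


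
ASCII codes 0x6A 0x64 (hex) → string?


Codes (hex): 0x6A 0x64
Per-code ASCII lookup:
  0x6A = 106  (range 97-122: lowercase, 106 - 97 = 9) → 'j'
  0x64 = 100  (range 97-122: lowercase, 100 - 97 = 3) → 'd'
= 'jd'


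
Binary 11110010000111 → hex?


Group into 4-bit nibbles: 0011110010000111
  0011 = 3
  1100 = C
  1000 = 8
  0111 = 7
= 0x3C87


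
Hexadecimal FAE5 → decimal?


Positional values:
Position 0: 5 × 16^0 = 5 × 1 = 5
Position 1: E × 16^1 = 14 × 16 = 224
Position 2: A × 16^2 = 10 × 256 = 2560
Position 3: F × 16^3 = 15 × 4096 = 61440
Sum = 5 + 224 + 2560 + 61440
= 64229


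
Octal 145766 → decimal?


Positional values:
Position 0: 6 × 8^0 = 6
Position 1: 6 × 8^1 = 48
Position 2: 7 × 8^2 = 448
Position 3: 5 × 8^3 = 2560
Position 4: 4 × 8^4 = 16384
Position 5: 1 × 8^5 = 32768
Sum = 6 + 48 + 448 + 2560 + 16384 + 32768
= 52214


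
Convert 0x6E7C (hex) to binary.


Each hex digit → 4 binary bits:
  6 = 0110
  E = 1110
  7 = 0111
  C = 1100
Concatenate: 0110 1110 0111 1100
= 0110111001111100


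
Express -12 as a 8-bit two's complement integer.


Original: 00001100
Step 1 - Invert all bits: 11110011
Step 2 - Add 1: 11110011 + 1
= 11110100 (represents -12)


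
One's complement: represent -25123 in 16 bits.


Original: 0110001000100011
Invert all bits:
  bit 0: 0 → 1
  bit 1: 1 → 0
  bit 2: 1 → 0
  bit 3: 0 → 1
  bit 4: 0 → 1
  bit 5: 0 → 1
  bit 6: 1 → 0
  bit 7: 0 → 1
  bit 8: 0 → 1
  bit 9: 0 → 1
  bit 10: 1 → 0
  bit 11: 0 → 1
  bit 12: 0 → 1
  bit 13: 0 → 1
  bit 14: 1 → 0
  bit 15: 1 → 0
= 1001110111011100


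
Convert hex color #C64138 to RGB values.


Hex: #C64138
R = C6₁₆ = 198
G = 41₁₆ = 65
B = 38₁₆ = 56
= RGB(198, 65, 56)


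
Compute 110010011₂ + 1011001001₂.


Align and add column by column (LSB to MSB, carry propagating):
  00110010011
+ 01011001001
  -----------
  col 0: 1 + 1 + 0 (carry in) = 2 → bit 0, carry out 1
  col 1: 1 + 0 + 1 (carry in) = 2 → bit 0, carry out 1
  col 2: 0 + 0 + 1 (carry in) = 1 → bit 1, carry out 0
  col 3: 0 + 1 + 0 (carry in) = 1 → bit 1, carry out 0
  col 4: 1 + 0 + 0 (carry in) = 1 → bit 1, carry out 0
  col 5: 0 + 0 + 0 (carry in) = 0 → bit 0, carry out 0
  col 6: 0 + 1 + 0 (carry in) = 1 → bit 1, carry out 0
  col 7: 1 + 1 + 0 (carry in) = 2 → bit 0, carry out 1
  col 8: 1 + 0 + 1 (carry in) = 2 → bit 0, carry out 1
  col 9: 0 + 1 + 1 (carry in) = 2 → bit 0, carry out 1
  col 10: 0 + 0 + 1 (carry in) = 1 → bit 1, carry out 0
Reading bits MSB→LSB: 10001011100
Strip leading zeros: 10001011100
= 10001011100


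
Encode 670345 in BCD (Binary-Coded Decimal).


Each digit → 4-bit binary:
  6 → 0110
  7 → 0111
  0 → 0000
  3 → 0011
  4 → 0100
  5 → 0101
= 0110 0111 0000 0011 0100 0101


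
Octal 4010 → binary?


Each octal digit → 3 binary bits:
  4 = 100
  0 = 000
  1 = 001
  0 = 000
Concatenate: 100 000 001 000
= 100000001000


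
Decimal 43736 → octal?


Divide by 8 repeatedly:
43736 ÷ 8 = 5467 remainder 0
5467 ÷ 8 = 683 remainder 3
683 ÷ 8 = 85 remainder 3
85 ÷ 8 = 10 remainder 5
10 ÷ 8 = 1 remainder 2
1 ÷ 8 = 0 remainder 1
Reading remainders bottom-up:
= 0o125330


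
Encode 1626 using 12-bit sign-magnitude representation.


Sign bit: 0 (positive)
Magnitude: 1626 = 11001011010
= 011001011010


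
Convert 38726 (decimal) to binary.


Divide by 2 repeatedly:
38726 ÷ 2 = 19363 remainder 0
19363 ÷ 2 = 9681 remainder 1
9681 ÷ 2 = 4840 remainder 1
4840 ÷ 2 = 2420 remainder 0
2420 ÷ 2 = 1210 remainder 0
1210 ÷ 2 = 605 remainder 0
605 ÷ 2 = 302 remainder 1
302 ÷ 2 = 151 remainder 0
151 ÷ 2 = 75 remainder 1
75 ÷ 2 = 37 remainder 1
37 ÷ 2 = 18 remainder 1
18 ÷ 2 = 9 remainder 0
9 ÷ 2 = 4 remainder 1
4 ÷ 2 = 2 remainder 0
2 ÷ 2 = 1 remainder 0
1 ÷ 2 = 0 remainder 1
Reading remainders bottom-up:
= 1001011101000110


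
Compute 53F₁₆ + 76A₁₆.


Align and add column by column (LSB to MSB, each column mod 16 with carry):
  053F
+ 076A
  ----
  col 0: F(15) + A(10) + 0 (carry in) = 25 → 9(9), carry out 1
  col 1: 3(3) + 6(6) + 1 (carry in) = 10 → A(10), carry out 0
  col 2: 5(5) + 7(7) + 0 (carry in) = 12 → C(12), carry out 0
  col 3: 0(0) + 0(0) + 0 (carry in) = 0 → 0(0), carry out 0
Reading digits MSB→LSB: 0CA9
Strip leading zeros: CA9
= 0xCA9


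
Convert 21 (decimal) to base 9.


Divide by 9 repeatedly:
21 ÷ 9 = 2 remainder 3
2 ÷ 9 = 0 remainder 2
Reading remainders bottom-up:
= 23


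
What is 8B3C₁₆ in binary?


Each hex digit → 4 binary bits:
  8 = 1000
  B = 1011
  3 = 0011
  C = 1100
Concatenate: 1000 1011 0011 1100
= 1000101100111100


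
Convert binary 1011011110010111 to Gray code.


Binary: 1011011110010111
Gray code: G = B XOR (B >> 1)
B >> 1 = 0101101111001011
1011011110010111 XOR 0101101111001011:
  1 XOR 0 = 1
  0 XOR 1 = 1
  1 XOR 0 = 1
  1 XOR 1 = 0
  0 XOR 1 = 1
  1 XOR 0 = 1
  1 XOR 1 = 0
  1 XOR 1 = 0
  1 XOR 1 = 0
  0 XOR 1 = 1
  0 XOR 0 = 0
  1 XOR 0 = 1
  0 XOR 1 = 1
  1 XOR 0 = 1
  1 XOR 1 = 0
  1 XOR 1 = 0
= 1110110001011100


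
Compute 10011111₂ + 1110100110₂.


Align and add column by column (LSB to MSB, carry propagating):
  00010011111
+ 01110100110
  -----------
  col 0: 1 + 0 + 0 (carry in) = 1 → bit 1, carry out 0
  col 1: 1 + 1 + 0 (carry in) = 2 → bit 0, carry out 1
  col 2: 1 + 1 + 1 (carry in) = 3 → bit 1, carry out 1
  col 3: 1 + 0 + 1 (carry in) = 2 → bit 0, carry out 1
  col 4: 1 + 0 + 1 (carry in) = 2 → bit 0, carry out 1
  col 5: 0 + 1 + 1 (carry in) = 2 → bit 0, carry out 1
  col 6: 0 + 0 + 1 (carry in) = 1 → bit 1, carry out 0
  col 7: 1 + 1 + 0 (carry in) = 2 → bit 0, carry out 1
  col 8: 0 + 1 + 1 (carry in) = 2 → bit 0, carry out 1
  col 9: 0 + 1 + 1 (carry in) = 2 → bit 0, carry out 1
  col 10: 0 + 0 + 1 (carry in) = 1 → bit 1, carry out 0
Reading bits MSB→LSB: 10001000101
Strip leading zeros: 10001000101
= 10001000101


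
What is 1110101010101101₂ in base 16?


Group into 4-bit nibbles: 1110101010101101
  1110 = E
  1010 = A
  1010 = A
  1101 = D
= 0xEAAD


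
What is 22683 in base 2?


Divide by 2 repeatedly:
22683 ÷ 2 = 11341 remainder 1
11341 ÷ 2 = 5670 remainder 1
5670 ÷ 2 = 2835 remainder 0
2835 ÷ 2 = 1417 remainder 1
1417 ÷ 2 = 708 remainder 1
708 ÷ 2 = 354 remainder 0
354 ÷ 2 = 177 remainder 0
177 ÷ 2 = 88 remainder 1
88 ÷ 2 = 44 remainder 0
44 ÷ 2 = 22 remainder 0
22 ÷ 2 = 11 remainder 0
11 ÷ 2 = 5 remainder 1
5 ÷ 2 = 2 remainder 1
2 ÷ 2 = 1 remainder 0
1 ÷ 2 = 0 remainder 1
Reading remainders bottom-up:
= 101100010011011


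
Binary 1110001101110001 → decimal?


Positional values:
Bit 0: 1 × 2^0 = 1
Bit 4: 1 × 2^4 = 16
Bit 5: 1 × 2^5 = 32
Bit 6: 1 × 2^6 = 64
Bit 8: 1 × 2^8 = 256
Bit 9: 1 × 2^9 = 512
Bit 13: 1 × 2^13 = 8192
Bit 14: 1 × 2^14 = 16384
Bit 15: 1 × 2^15 = 32768
Sum = 1 + 16 + 32 + 64 + 256 + 512 + 8192 + 16384 + 32768
= 58225


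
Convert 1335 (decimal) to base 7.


Divide by 7 repeatedly:
1335 ÷ 7 = 190 remainder 5
190 ÷ 7 = 27 remainder 1
27 ÷ 7 = 3 remainder 6
3 ÷ 7 = 0 remainder 3
Reading remainders bottom-up:
= 3615


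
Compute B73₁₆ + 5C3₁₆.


Align and add column by column (LSB to MSB, each column mod 16 with carry):
  0B73
+ 05C3
  ----
  col 0: 3(3) + 3(3) + 0 (carry in) = 6 → 6(6), carry out 0
  col 1: 7(7) + C(12) + 0 (carry in) = 19 → 3(3), carry out 1
  col 2: B(11) + 5(5) + 1 (carry in) = 17 → 1(1), carry out 1
  col 3: 0(0) + 0(0) + 1 (carry in) = 1 → 1(1), carry out 0
Reading digits MSB→LSB: 1136
Strip leading zeros: 1136
= 0x1136


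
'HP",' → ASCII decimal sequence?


String: 'HP",'  (4 characters)
Per-character ASCII lookup:
  'H': uppercase starts at 65: 'H' = 65 + 7 = 72
  'P': uppercase starts at 65: 'P' = 65 + 15 = 80
  '"': special character: '"' = 34
  ',': special character: ',' = 44
= 72 80 34 44


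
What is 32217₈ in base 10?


Positional values:
Position 0: 7 × 8^0 = 7
Position 1: 1 × 8^1 = 8
Position 2: 2 × 8^2 = 128
Position 3: 2 × 8^3 = 1024
Position 4: 3 × 8^4 = 12288
Sum = 7 + 8 + 128 + 1024 + 12288
= 13455


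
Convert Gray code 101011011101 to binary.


Gray code: 101011011101
MSB stays the same: 1
Each subsequent bit = prev_binary XOR current_gray:
  B[1] = 1 XOR 0 = 1
  B[2] = 1 XOR 1 = 0
  B[3] = 0 XOR 0 = 0
  B[4] = 0 XOR 1 = 1
  B[5] = 1 XOR 1 = 0
  B[6] = 0 XOR 0 = 0
  B[7] = 0 XOR 1 = 1
  B[8] = 1 XOR 1 = 0
  B[9] = 0 XOR 1 = 1
  B[10] = 1 XOR 0 = 1
  B[11] = 1 XOR 1 = 0
= 110010010110 (3222 decimal)


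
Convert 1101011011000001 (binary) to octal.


Group into 3-bit groups: 001101011011000001
  001 = 1
  101 = 5
  011 = 3
  011 = 3
  000 = 0
  001 = 1
= 0o153301


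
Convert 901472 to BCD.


Each digit → 4-bit binary:
  9 → 1001
  0 → 0000
  1 → 0001
  4 → 0100
  7 → 0111
  2 → 0010
= 1001 0000 0001 0100 0111 0010


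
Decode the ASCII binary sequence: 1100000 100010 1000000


Codes (binary): 1100000 100010 1000000
Per-code ASCII lookup:
  1100000 = 96  (special character) → '`'
  100010 = 34  (special character) → '"'
  1000000 = 64  (special character) → '@'
= '`"@'


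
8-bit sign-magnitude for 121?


Sign bit: 0 (positive)
Magnitude: 121 = 1111001
= 01111001


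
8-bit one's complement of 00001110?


Original: 00001110
Invert all bits:
  bit 0: 0 → 1
  bit 1: 0 → 1
  bit 2: 0 → 1
  bit 3: 0 → 1
  bit 4: 1 → 0
  bit 5: 1 → 0
  bit 6: 1 → 0
  bit 7: 0 → 1
= 11110001


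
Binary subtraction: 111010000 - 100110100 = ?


Align and subtract column by column (LSB to MSB, borrowing when needed):
  111010000
- 100110100
  ---------
  col 0: (0 - 0 borrow-in) - 0 → 0 - 0 = 0, borrow out 0
  col 1: (0 - 0 borrow-in) - 0 → 0 - 0 = 0, borrow out 0
  col 2: (0 - 0 borrow-in) - 1 → borrow from next column: (0+2) - 1 = 1, borrow out 1
  col 3: (0 - 1 borrow-in) - 0 → borrow from next column: (-1+2) - 0 = 1, borrow out 1
  col 4: (1 - 1 borrow-in) - 1 → borrow from next column: (0+2) - 1 = 1, borrow out 1
  col 5: (0 - 1 borrow-in) - 1 → borrow from next column: (-1+2) - 1 = 0, borrow out 1
  col 6: (1 - 1 borrow-in) - 0 → 0 - 0 = 0, borrow out 0
  col 7: (1 - 0 borrow-in) - 0 → 1 - 0 = 1, borrow out 0
  col 8: (1 - 0 borrow-in) - 1 → 1 - 1 = 0, borrow out 0
Reading bits MSB→LSB: 010011100
Strip leading zeros: 10011100
= 10011100


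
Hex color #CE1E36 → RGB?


Hex: #CE1E36
R = CE₁₆ = 206
G = 1E₁₆ = 30
B = 36₁₆ = 54
= RGB(206, 30, 54)


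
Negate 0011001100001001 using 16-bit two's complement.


Original: 0011001100001001
Step 1 - Invert all bits: 1100110011110110
Step 2 - Add 1: 1100110011110110 + 1
= 1100110011110111 (represents -13065)


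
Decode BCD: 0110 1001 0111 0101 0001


Each 4-bit group → digit:
  0110 → 6
  1001 → 9
  0111 → 7
  0101 → 5
  0001 → 1
= 69751


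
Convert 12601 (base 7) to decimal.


Positional values (base 7):
  1 × 7^0 = 1 × 1 = 1
  0 × 7^1 = 0 × 7 = 0
  6 × 7^2 = 6 × 49 = 294
  2 × 7^3 = 2 × 343 = 686
  1 × 7^4 = 1 × 2401 = 2401
Sum = 1 + 0 + 294 + 686 + 2401
= 3382


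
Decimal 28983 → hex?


Divide by 16 repeatedly:
28983 ÷ 16 = 1811 remainder 7 (7)
1811 ÷ 16 = 113 remainder 3 (3)
113 ÷ 16 = 7 remainder 1 (1)
7 ÷ 16 = 0 remainder 7 (7)
Reading remainders bottom-up:
= 0x7137


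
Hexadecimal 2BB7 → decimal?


Positional values:
Position 0: 7 × 16^0 = 7 × 1 = 7
Position 1: B × 16^1 = 11 × 16 = 176
Position 2: B × 16^2 = 11 × 256 = 2816
Position 3: 2 × 16^3 = 2 × 4096 = 8192
Sum = 7 + 176 + 2816 + 8192
= 11191


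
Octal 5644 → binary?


Each octal digit → 3 binary bits:
  5 = 101
  6 = 110
  4 = 100
  4 = 100
Concatenate: 101 110 100 100
= 101110100100


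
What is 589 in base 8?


Divide by 8 repeatedly:
589 ÷ 8 = 73 remainder 5
73 ÷ 8 = 9 remainder 1
9 ÷ 8 = 1 remainder 1
1 ÷ 8 = 0 remainder 1
Reading remainders bottom-up:
= 0o1115


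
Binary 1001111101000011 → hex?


Group into 4-bit nibbles: 1001111101000011
  1001 = 9
  1111 = F
  0100 = 4
  0011 = 3
= 0x9F43


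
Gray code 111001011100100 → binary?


Gray code: 111001011100100
MSB stays the same: 1
Each subsequent bit = prev_binary XOR current_gray:
  B[1] = 1 XOR 1 = 0
  B[2] = 0 XOR 1 = 1
  B[3] = 1 XOR 0 = 1
  B[4] = 1 XOR 0 = 1
  B[5] = 1 XOR 1 = 0
  B[6] = 0 XOR 0 = 0
  B[7] = 0 XOR 1 = 1
  B[8] = 1 XOR 1 = 0
  B[9] = 0 XOR 1 = 1
  B[10] = 1 XOR 0 = 1
  B[11] = 1 XOR 0 = 1
  B[12] = 1 XOR 1 = 0
  B[13] = 0 XOR 0 = 0
  B[14] = 0 XOR 0 = 0
= 101110010111000 (23736 decimal)


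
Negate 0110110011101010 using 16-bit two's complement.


Original: 0110110011101010
Step 1 - Invert all bits: 1001001100010101
Step 2 - Add 1: 1001001100010101 + 1
= 1001001100010110 (represents -27882)


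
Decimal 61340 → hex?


Divide by 16 repeatedly:
61340 ÷ 16 = 3833 remainder 12 (C)
3833 ÷ 16 = 239 remainder 9 (9)
239 ÷ 16 = 14 remainder 15 (F)
14 ÷ 16 = 0 remainder 14 (E)
Reading remainders bottom-up:
= 0xEF9C


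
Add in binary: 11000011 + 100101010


Align and add column by column (LSB to MSB, carry propagating):
  0011000011
+ 0100101010
  ----------
  col 0: 1 + 0 + 0 (carry in) = 1 → bit 1, carry out 0
  col 1: 1 + 1 + 0 (carry in) = 2 → bit 0, carry out 1
  col 2: 0 + 0 + 1 (carry in) = 1 → bit 1, carry out 0
  col 3: 0 + 1 + 0 (carry in) = 1 → bit 1, carry out 0
  col 4: 0 + 0 + 0 (carry in) = 0 → bit 0, carry out 0
  col 5: 0 + 1 + 0 (carry in) = 1 → bit 1, carry out 0
  col 6: 1 + 0 + 0 (carry in) = 1 → bit 1, carry out 0
  col 7: 1 + 0 + 0 (carry in) = 1 → bit 1, carry out 0
  col 8: 0 + 1 + 0 (carry in) = 1 → bit 1, carry out 0
  col 9: 0 + 0 + 0 (carry in) = 0 → bit 0, carry out 0
Reading bits MSB→LSB: 0111101101
Strip leading zeros: 111101101
= 111101101


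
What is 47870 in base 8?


Divide by 8 repeatedly:
47870 ÷ 8 = 5983 remainder 6
5983 ÷ 8 = 747 remainder 7
747 ÷ 8 = 93 remainder 3
93 ÷ 8 = 11 remainder 5
11 ÷ 8 = 1 remainder 3
1 ÷ 8 = 0 remainder 1
Reading remainders bottom-up:
= 0o135376


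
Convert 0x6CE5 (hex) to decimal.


Positional values:
Position 0: 5 × 16^0 = 5 × 1 = 5
Position 1: E × 16^1 = 14 × 16 = 224
Position 2: C × 16^2 = 12 × 256 = 3072
Position 3: 6 × 16^3 = 6 × 4096 = 24576
Sum = 5 + 224 + 3072 + 24576
= 27877


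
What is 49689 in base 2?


Divide by 2 repeatedly:
49689 ÷ 2 = 24844 remainder 1
24844 ÷ 2 = 12422 remainder 0
12422 ÷ 2 = 6211 remainder 0
6211 ÷ 2 = 3105 remainder 1
3105 ÷ 2 = 1552 remainder 1
1552 ÷ 2 = 776 remainder 0
776 ÷ 2 = 388 remainder 0
388 ÷ 2 = 194 remainder 0
194 ÷ 2 = 97 remainder 0
97 ÷ 2 = 48 remainder 1
48 ÷ 2 = 24 remainder 0
24 ÷ 2 = 12 remainder 0
12 ÷ 2 = 6 remainder 0
6 ÷ 2 = 3 remainder 0
3 ÷ 2 = 1 remainder 1
1 ÷ 2 = 0 remainder 1
Reading remainders bottom-up:
= 1100001000011001


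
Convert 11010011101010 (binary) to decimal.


Positional values:
Bit 1: 1 × 2^1 = 2
Bit 3: 1 × 2^3 = 8
Bit 5: 1 × 2^5 = 32
Bit 6: 1 × 2^6 = 64
Bit 7: 1 × 2^7 = 128
Bit 10: 1 × 2^10 = 1024
Bit 12: 1 × 2^12 = 4096
Bit 13: 1 × 2^13 = 8192
Sum = 2 + 8 + 32 + 64 + 128 + 1024 + 4096 + 8192
= 13546


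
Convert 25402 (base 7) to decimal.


Positional values (base 7):
  2 × 7^0 = 2 × 1 = 2
  0 × 7^1 = 0 × 7 = 0
  4 × 7^2 = 4 × 49 = 196
  5 × 7^3 = 5 × 343 = 1715
  2 × 7^4 = 2 × 2401 = 4802
Sum = 2 + 0 + 196 + 1715 + 4802
= 6715


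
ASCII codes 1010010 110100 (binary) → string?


Codes (binary): 1010010 110100
Per-code ASCII lookup:
  1010010 = 82  (range 65-90: uppercase, 82 - 65 = 17) → 'R'
  110100 = 52  (range 48-57: digits, 52 - 48 = 4) → '4'
= 'R4'


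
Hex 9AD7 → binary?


Each hex digit → 4 binary bits:
  9 = 1001
  A = 1010
  D = 1101
  7 = 0111
Concatenate: 1001 1010 1101 0111
= 1001101011010111


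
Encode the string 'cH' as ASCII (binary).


String: 'cH'  (2 characters)
Per-character ASCII lookup:
  'c': lowercase starts at 97: 'c' = 97 + 2 = 99 → 1100011
  'H': uppercase starts at 65: 'H' = 65 + 7 = 72 → 1001000
= 1100011 1001000


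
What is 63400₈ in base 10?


Positional values:
Position 0: 0 × 8^0 = 0
Position 1: 0 × 8^1 = 0
Position 2: 4 × 8^2 = 256
Position 3: 3 × 8^3 = 1536
Position 4: 6 × 8^4 = 24576
Sum = 0 + 0 + 256 + 1536 + 24576
= 26368


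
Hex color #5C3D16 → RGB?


Hex: #5C3D16
R = 5C₁₆ = 92
G = 3D₁₆ = 61
B = 16₁₆ = 22
= RGB(92, 61, 22)


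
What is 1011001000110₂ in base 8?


Group into 3-bit groups: 001011001000110
  001 = 1
  011 = 3
  001 = 1
  000 = 0
  110 = 6
= 0o13106


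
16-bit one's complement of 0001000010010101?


Original: 0001000010010101
Invert all bits:
  bit 0: 0 → 1
  bit 1: 0 → 1
  bit 2: 0 → 1
  bit 3: 1 → 0
  bit 4: 0 → 1
  bit 5: 0 → 1
  bit 6: 0 → 1
  bit 7: 0 → 1
  bit 8: 1 → 0
  bit 9: 0 → 1
  bit 10: 0 → 1
  bit 11: 1 → 0
  bit 12: 0 → 1
  bit 13: 1 → 0
  bit 14: 0 → 1
  bit 15: 1 → 0
= 1110111101101010


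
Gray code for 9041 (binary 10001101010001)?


Binary: 10001101010001
Gray code: G = B XOR (B >> 1)
B >> 1 = 01000110101000
10001101010001 XOR 01000110101000:
  1 XOR 0 = 1
  0 XOR 1 = 1
  0 XOR 0 = 0
  0 XOR 0 = 0
  1 XOR 0 = 1
  1 XOR 1 = 0
  0 XOR 1 = 1
  1 XOR 0 = 1
  0 XOR 1 = 1
  1 XOR 0 = 1
  0 XOR 1 = 1
  0 XOR 0 = 0
  0 XOR 0 = 0
  1 XOR 0 = 1
= 11001011111001


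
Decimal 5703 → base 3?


Divide by 3 repeatedly:
5703 ÷ 3 = 1901 remainder 0
1901 ÷ 3 = 633 remainder 2
633 ÷ 3 = 211 remainder 0
211 ÷ 3 = 70 remainder 1
70 ÷ 3 = 23 remainder 1
23 ÷ 3 = 7 remainder 2
7 ÷ 3 = 2 remainder 1
2 ÷ 3 = 0 remainder 2
Reading remainders bottom-up:
= 21211020


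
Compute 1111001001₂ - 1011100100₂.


Align and subtract column by column (LSB to MSB, borrowing when needed):
  1111001001
- 1011100100
  ----------
  col 0: (1 - 0 borrow-in) - 0 → 1 - 0 = 1, borrow out 0
  col 1: (0 - 0 borrow-in) - 0 → 0 - 0 = 0, borrow out 0
  col 2: (0 - 0 borrow-in) - 1 → borrow from next column: (0+2) - 1 = 1, borrow out 1
  col 3: (1 - 1 borrow-in) - 0 → 0 - 0 = 0, borrow out 0
  col 4: (0 - 0 borrow-in) - 0 → 0 - 0 = 0, borrow out 0
  col 5: (0 - 0 borrow-in) - 1 → borrow from next column: (0+2) - 1 = 1, borrow out 1
  col 6: (1 - 1 borrow-in) - 1 → borrow from next column: (0+2) - 1 = 1, borrow out 1
  col 7: (1 - 1 borrow-in) - 1 → borrow from next column: (0+2) - 1 = 1, borrow out 1
  col 8: (1 - 1 borrow-in) - 0 → 0 - 0 = 0, borrow out 0
  col 9: (1 - 0 borrow-in) - 1 → 1 - 1 = 0, borrow out 0
Reading bits MSB→LSB: 0011100101
Strip leading zeros: 11100101
= 11100101


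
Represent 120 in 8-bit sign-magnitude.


Sign bit: 0 (positive)
Magnitude: 120 = 1111000
= 01111000


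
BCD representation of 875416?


Each digit → 4-bit binary:
  8 → 1000
  7 → 0111
  5 → 0101
  4 → 0100
  1 → 0001
  6 → 0110
= 1000 0111 0101 0100 0001 0110


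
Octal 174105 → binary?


Each octal digit → 3 binary bits:
  1 = 001
  7 = 111
  4 = 100
  1 = 001
  0 = 000
  5 = 101
Concatenate: 001 111 100 001 000 101
= 001111100001000101


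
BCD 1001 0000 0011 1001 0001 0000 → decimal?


Each 4-bit group → digit:
  1001 → 9
  0000 → 0
  0011 → 3
  1001 → 9
  0001 → 1
  0000 → 0
= 903910


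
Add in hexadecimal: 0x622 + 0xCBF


Align and add column by column (LSB to MSB, each column mod 16 with carry):
  0622
+ 0CBF
  ----
  col 0: 2(2) + F(15) + 0 (carry in) = 17 → 1(1), carry out 1
  col 1: 2(2) + B(11) + 1 (carry in) = 14 → E(14), carry out 0
  col 2: 6(6) + C(12) + 0 (carry in) = 18 → 2(2), carry out 1
  col 3: 0(0) + 0(0) + 1 (carry in) = 1 → 1(1), carry out 0
Reading digits MSB→LSB: 12E1
Strip leading zeros: 12E1
= 0x12E1


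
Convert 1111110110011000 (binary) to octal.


Group into 3-bit groups: 001111110110011000
  001 = 1
  111 = 7
  110 = 6
  110 = 6
  011 = 3
  000 = 0
= 0o176630


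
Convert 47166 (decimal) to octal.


Divide by 8 repeatedly:
47166 ÷ 8 = 5895 remainder 6
5895 ÷ 8 = 736 remainder 7
736 ÷ 8 = 92 remainder 0
92 ÷ 8 = 11 remainder 4
11 ÷ 8 = 1 remainder 3
1 ÷ 8 = 0 remainder 1
Reading remainders bottom-up:
= 0o134076


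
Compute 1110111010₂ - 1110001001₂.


Align and subtract column by column (LSB to MSB, borrowing when needed):
  1110111010
- 1110001001
  ----------
  col 0: (0 - 0 borrow-in) - 1 → borrow from next column: (0+2) - 1 = 1, borrow out 1
  col 1: (1 - 1 borrow-in) - 0 → 0 - 0 = 0, borrow out 0
  col 2: (0 - 0 borrow-in) - 0 → 0 - 0 = 0, borrow out 0
  col 3: (1 - 0 borrow-in) - 1 → 1 - 1 = 0, borrow out 0
  col 4: (1 - 0 borrow-in) - 0 → 1 - 0 = 1, borrow out 0
  col 5: (1 - 0 borrow-in) - 0 → 1 - 0 = 1, borrow out 0
  col 6: (0 - 0 borrow-in) - 0 → 0 - 0 = 0, borrow out 0
  col 7: (1 - 0 borrow-in) - 1 → 1 - 1 = 0, borrow out 0
  col 8: (1 - 0 borrow-in) - 1 → 1 - 1 = 0, borrow out 0
  col 9: (1 - 0 borrow-in) - 1 → 1 - 1 = 0, borrow out 0
Reading bits MSB→LSB: 0000110001
Strip leading zeros: 110001
= 110001


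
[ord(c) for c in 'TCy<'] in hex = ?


String: 'TCy<'  (4 characters)
Per-character ASCII lookup:
  'T': uppercase starts at 65: 'T' = 65 + 19 = 84 → 0x54
  'C': uppercase starts at 65: 'C' = 65 + 2 = 67 → 0x43
  'y': lowercase starts at 97: 'y' = 97 + 24 = 121 → 0x79
  '<': special character: '<' = 60 → 0x3C
= 0x54 0x43 0x79 0x3C


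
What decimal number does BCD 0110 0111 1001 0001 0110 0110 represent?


Each 4-bit group → digit:
  0110 → 6
  0111 → 7
  1001 → 9
  0001 → 1
  0110 → 6
  0110 → 6
= 679166


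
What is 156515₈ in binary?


Each octal digit → 3 binary bits:
  1 = 001
  5 = 101
  6 = 110
  5 = 101
  1 = 001
  5 = 101
Concatenate: 001 101 110 101 001 101
= 001101110101001101


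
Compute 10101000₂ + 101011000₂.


Align and add column by column (LSB to MSB, carry propagating):
  0010101000
+ 0101011000
  ----------
  col 0: 0 + 0 + 0 (carry in) = 0 → bit 0, carry out 0
  col 1: 0 + 0 + 0 (carry in) = 0 → bit 0, carry out 0
  col 2: 0 + 0 + 0 (carry in) = 0 → bit 0, carry out 0
  col 3: 1 + 1 + 0 (carry in) = 2 → bit 0, carry out 1
  col 4: 0 + 1 + 1 (carry in) = 2 → bit 0, carry out 1
  col 5: 1 + 0 + 1 (carry in) = 2 → bit 0, carry out 1
  col 6: 0 + 1 + 1 (carry in) = 2 → bit 0, carry out 1
  col 7: 1 + 0 + 1 (carry in) = 2 → bit 0, carry out 1
  col 8: 0 + 1 + 1 (carry in) = 2 → bit 0, carry out 1
  col 9: 0 + 0 + 1 (carry in) = 1 → bit 1, carry out 0
Reading bits MSB→LSB: 1000000000
Strip leading zeros: 1000000000
= 1000000000


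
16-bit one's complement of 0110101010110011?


Original: 0110101010110011
Invert all bits:
  bit 0: 0 → 1
  bit 1: 1 → 0
  bit 2: 1 → 0
  bit 3: 0 → 1
  bit 4: 1 → 0
  bit 5: 0 → 1
  bit 6: 1 → 0
  bit 7: 0 → 1
  bit 8: 1 → 0
  bit 9: 0 → 1
  bit 10: 1 → 0
  bit 11: 1 → 0
  bit 12: 0 → 1
  bit 13: 0 → 1
  bit 14: 1 → 0
  bit 15: 1 → 0
= 1001010101001100
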